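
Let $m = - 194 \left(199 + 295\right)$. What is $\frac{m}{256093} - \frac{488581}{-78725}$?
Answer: $\frac{117577484933}{20160921425} \approx 5.8319$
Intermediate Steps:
$m = -95836$ ($m = \left(-194\right) 494 = -95836$)
$\frac{m}{256093} - \frac{488581}{-78725} = - \frac{95836}{256093} - \frac{488581}{-78725} = \left(-95836\right) \frac{1}{256093} - - \frac{488581}{78725} = - \frac{95836}{256093} + \frac{488581}{78725} = \frac{117577484933}{20160921425}$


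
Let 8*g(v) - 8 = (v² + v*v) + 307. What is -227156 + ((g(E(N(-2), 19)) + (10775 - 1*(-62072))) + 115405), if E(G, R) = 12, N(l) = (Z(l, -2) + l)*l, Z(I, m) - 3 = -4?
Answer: -310629/8 ≈ -38829.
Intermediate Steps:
Z(I, m) = -1 (Z(I, m) = 3 - 4 = -1)
N(l) = l*(-1 + l) (N(l) = (-1 + l)*l = l*(-1 + l))
g(v) = 315/8 + v²/4 (g(v) = 1 + ((v² + v*v) + 307)/8 = 1 + ((v² + v²) + 307)/8 = 1 + (2*v² + 307)/8 = 1 + (307 + 2*v²)/8 = 1 + (307/8 + v²/4) = 315/8 + v²/4)
-227156 + ((g(E(N(-2), 19)) + (10775 - 1*(-62072))) + 115405) = -227156 + (((315/8 + (¼)*12²) + (10775 - 1*(-62072))) + 115405) = -227156 + (((315/8 + (¼)*144) + (10775 + 62072)) + 115405) = -227156 + (((315/8 + 36) + 72847) + 115405) = -227156 + ((603/8 + 72847) + 115405) = -227156 + (583379/8 + 115405) = -227156 + 1506619/8 = -310629/8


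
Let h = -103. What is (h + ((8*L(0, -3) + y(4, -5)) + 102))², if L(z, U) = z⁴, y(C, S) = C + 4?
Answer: 49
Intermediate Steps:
y(C, S) = 4 + C
(h + ((8*L(0, -3) + y(4, -5)) + 102))² = (-103 + ((8*0⁴ + (4 + 4)) + 102))² = (-103 + ((8*0 + 8) + 102))² = (-103 + ((0 + 8) + 102))² = (-103 + (8 + 102))² = (-103 + 110)² = 7² = 49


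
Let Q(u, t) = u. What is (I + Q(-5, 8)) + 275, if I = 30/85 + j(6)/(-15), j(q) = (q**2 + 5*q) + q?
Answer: 22572/85 ≈ 265.55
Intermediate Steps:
j(q) = q**2 + 6*q
I = -378/85 (I = 30/85 + (6*(6 + 6))/(-15) = 30*(1/85) + (6*12)*(-1/15) = 6/17 + 72*(-1/15) = 6/17 - 24/5 = -378/85 ≈ -4.4471)
(I + Q(-5, 8)) + 275 = (-378/85 - 5) + 275 = -803/85 + 275 = 22572/85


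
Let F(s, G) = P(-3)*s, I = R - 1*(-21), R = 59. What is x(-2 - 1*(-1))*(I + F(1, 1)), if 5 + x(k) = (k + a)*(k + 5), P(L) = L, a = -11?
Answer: -4081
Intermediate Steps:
I = 80 (I = 59 - 1*(-21) = 59 + 21 = 80)
x(k) = -5 + (-11 + k)*(5 + k) (x(k) = -5 + (k - 11)*(k + 5) = -5 + (-11 + k)*(5 + k))
F(s, G) = -3*s
x(-2 - 1*(-1))*(I + F(1, 1)) = (-60 + (-2 - 1*(-1))² - 6*(-2 - 1*(-1)))*(80 - 3*1) = (-60 + (-2 + 1)² - 6*(-2 + 1))*(80 - 3) = (-60 + (-1)² - 6*(-1))*77 = (-60 + 1 + 6)*77 = -53*77 = -4081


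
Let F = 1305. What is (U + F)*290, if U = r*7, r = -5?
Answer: 368300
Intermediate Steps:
U = -35 (U = -5*7 = -35)
(U + F)*290 = (-35 + 1305)*290 = 1270*290 = 368300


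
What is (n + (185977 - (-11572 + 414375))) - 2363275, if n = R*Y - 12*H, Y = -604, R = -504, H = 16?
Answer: -2275877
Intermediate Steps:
n = 304224 (n = -504*(-604) - 12*16 = 304416 - 192 = 304224)
(n + (185977 - (-11572 + 414375))) - 2363275 = (304224 + (185977 - (-11572 + 414375))) - 2363275 = (304224 + (185977 - 1*402803)) - 2363275 = (304224 + (185977 - 402803)) - 2363275 = (304224 - 216826) - 2363275 = 87398 - 2363275 = -2275877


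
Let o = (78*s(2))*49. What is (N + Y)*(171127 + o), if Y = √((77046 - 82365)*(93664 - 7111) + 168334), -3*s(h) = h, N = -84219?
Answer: -14197554801 + 168579*I*√460207073 ≈ -1.4198e+10 + 3.6164e+9*I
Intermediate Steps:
s(h) = -h/3
o = -2548 (o = (78*(-⅓*2))*49 = (78*(-⅔))*49 = -52*49 = -2548)
Y = I*√460207073 (Y = √(-5319*86553 + 168334) = √(-460375407 + 168334) = √(-460207073) = I*√460207073 ≈ 21452.0*I)
(N + Y)*(171127 + o) = (-84219 + I*√460207073)*(171127 - 2548) = (-84219 + I*√460207073)*168579 = -14197554801 + 168579*I*√460207073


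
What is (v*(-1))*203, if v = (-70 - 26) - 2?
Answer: 19894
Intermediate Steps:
v = -98 (v = -96 - 2 = -98)
(v*(-1))*203 = -98*(-1)*203 = 98*203 = 19894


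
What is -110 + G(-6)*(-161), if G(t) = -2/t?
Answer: -491/3 ≈ -163.67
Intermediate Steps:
-110 + G(-6)*(-161) = -110 - 2/(-6)*(-161) = -110 - 2*(-⅙)*(-161) = -110 + (⅓)*(-161) = -110 - 161/3 = -491/3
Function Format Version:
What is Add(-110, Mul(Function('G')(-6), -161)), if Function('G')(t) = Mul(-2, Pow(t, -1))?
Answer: Rational(-491, 3) ≈ -163.67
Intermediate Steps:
Add(-110, Mul(Function('G')(-6), -161)) = Add(-110, Mul(Mul(-2, Pow(-6, -1)), -161)) = Add(-110, Mul(Mul(-2, Rational(-1, 6)), -161)) = Add(-110, Mul(Rational(1, 3), -161)) = Add(-110, Rational(-161, 3)) = Rational(-491, 3)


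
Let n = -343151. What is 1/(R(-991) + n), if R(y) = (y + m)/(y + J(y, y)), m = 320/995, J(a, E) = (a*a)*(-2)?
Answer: -130355149/44731499668784 ≈ -2.9142e-6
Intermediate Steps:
J(a, E) = -2*a² (J(a, E) = a²*(-2) = -2*a²)
m = 64/199 (m = 320*(1/995) = 64/199 ≈ 0.32161)
R(y) = (64/199 + y)/(y - 2*y²) (R(y) = (y + 64/199)/(y - 2*y²) = (64/199 + y)/(y - 2*y²))
1/(R(-991) + n) = 1/((-64/199 - 1*(-991))/((-991)*(-1 + 2*(-991))) - 343151) = 1/(-(-64/199 + 991)/(991*(-1 - 1982)) - 343151) = 1/(-1/991*197145/199/(-1983) - 343151) = 1/(-1/991*(-1/1983)*197145/199 - 343151) = 1/(65715/130355149 - 343151) = 1/(-44731499668784/130355149) = -130355149/44731499668784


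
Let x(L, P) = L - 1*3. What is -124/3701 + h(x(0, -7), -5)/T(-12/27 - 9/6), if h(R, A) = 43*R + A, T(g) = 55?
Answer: -502754/203555 ≈ -2.4699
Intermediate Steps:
x(L, P) = -3 + L (x(L, P) = L - 3 = -3 + L)
h(R, A) = A + 43*R
-124/3701 + h(x(0, -7), -5)/T(-12/27 - 9/6) = -124/3701 + (-5 + 43*(-3 + 0))/55 = -124*1/3701 + (-5 + 43*(-3))*(1/55) = -124/3701 + (-5 - 129)*(1/55) = -124/3701 - 134*1/55 = -124/3701 - 134/55 = -502754/203555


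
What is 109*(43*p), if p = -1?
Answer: -4687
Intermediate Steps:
109*(43*p) = 109*(43*(-1)) = 109*(-43) = -4687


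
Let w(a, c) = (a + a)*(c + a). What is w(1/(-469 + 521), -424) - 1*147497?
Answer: -199437991/1352 ≈ -1.4751e+5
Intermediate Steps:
w(a, c) = 2*a*(a + c) (w(a, c) = (2*a)*(a + c) = 2*a*(a + c))
w(1/(-469 + 521), -424) - 1*147497 = 2*(1/(-469 + 521) - 424)/(-469 + 521) - 1*147497 = 2*(1/52 - 424)/52 - 147497 = 2*(1/52)*(1/52 - 424) - 147497 = 2*(1/52)*(-22047/52) - 147497 = -22047/1352 - 147497 = -199437991/1352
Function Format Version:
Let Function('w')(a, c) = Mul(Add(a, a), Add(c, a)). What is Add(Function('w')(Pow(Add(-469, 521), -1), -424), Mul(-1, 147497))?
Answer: Rational(-199437991, 1352) ≈ -1.4751e+5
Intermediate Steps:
Function('w')(a, c) = Mul(2, a, Add(a, c)) (Function('w')(a, c) = Mul(Mul(2, a), Add(a, c)) = Mul(2, a, Add(a, c)))
Add(Function('w')(Pow(Add(-469, 521), -1), -424), Mul(-1, 147497)) = Add(Mul(2, Pow(Add(-469, 521), -1), Add(Pow(Add(-469, 521), -1), -424)), Mul(-1, 147497)) = Add(Mul(2, Pow(52, -1), Add(Pow(52, -1), -424)), -147497) = Add(Mul(2, Rational(1, 52), Add(Rational(1, 52), -424)), -147497) = Add(Mul(2, Rational(1, 52), Rational(-22047, 52)), -147497) = Add(Rational(-22047, 1352), -147497) = Rational(-199437991, 1352)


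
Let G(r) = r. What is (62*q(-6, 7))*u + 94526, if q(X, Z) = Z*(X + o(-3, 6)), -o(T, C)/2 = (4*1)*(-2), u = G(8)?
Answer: 129246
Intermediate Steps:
u = 8
o(T, C) = 16 (o(T, C) = -2*4*1*(-2) = -8*(-2) = -2*(-8) = 16)
q(X, Z) = Z*(16 + X) (q(X, Z) = Z*(X + 16) = Z*(16 + X))
(62*q(-6, 7))*u + 94526 = (62*(7*(16 - 6)))*8 + 94526 = (62*(7*10))*8 + 94526 = (62*70)*8 + 94526 = 4340*8 + 94526 = 34720 + 94526 = 129246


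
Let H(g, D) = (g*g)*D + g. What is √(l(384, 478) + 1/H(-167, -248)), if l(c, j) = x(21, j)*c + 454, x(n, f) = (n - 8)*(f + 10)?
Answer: 3*√12951588477719112879/6916639 ≈ 1560.9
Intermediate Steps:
H(g, D) = g + D*g² (H(g, D) = g²*D + g = D*g² + g = g + D*g²)
x(n, f) = (-8 + n)*(10 + f)
l(c, j) = 454 + c*(130 + 13*j) (l(c, j) = (-80 - 8*j + 10*21 + j*21)*c + 454 = (-80 - 8*j + 210 + 21*j)*c + 454 = (130 + 13*j)*c + 454 = c*(130 + 13*j) + 454 = 454 + c*(130 + 13*j))
√(l(384, 478) + 1/H(-167, -248)) = √((454 + 13*384*(10 + 478)) + 1/(-167*(1 - 248*(-167)))) = √((454 + 13*384*488) + 1/(-167*(1 + 41416))) = √((454 + 2436096) + 1/(-167*41417)) = √(2436550 + 1/(-6916639)) = √(2436550 - 1/6916639) = √(16852736755449/6916639) = 3*√12951588477719112879/6916639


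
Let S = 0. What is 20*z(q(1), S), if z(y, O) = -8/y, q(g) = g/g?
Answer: -160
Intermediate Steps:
q(g) = 1
20*z(q(1), S) = 20*(-8/1) = 20*(-8*1) = 20*(-8) = -160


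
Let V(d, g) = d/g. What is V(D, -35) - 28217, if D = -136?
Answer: -987459/35 ≈ -28213.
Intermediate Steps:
V(D, -35) - 28217 = -136/(-35) - 28217 = -136*(-1/35) - 28217 = 136/35 - 28217 = -987459/35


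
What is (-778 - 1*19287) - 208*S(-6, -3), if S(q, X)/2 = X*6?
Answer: -12577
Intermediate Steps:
S(q, X) = 12*X (S(q, X) = 2*(X*6) = 2*(6*X) = 12*X)
(-778 - 1*19287) - 208*S(-6, -3) = (-778 - 1*19287) - 208*12*(-3) = (-778 - 19287) - 208*(-36) = -20065 - 1*(-7488) = -20065 + 7488 = -12577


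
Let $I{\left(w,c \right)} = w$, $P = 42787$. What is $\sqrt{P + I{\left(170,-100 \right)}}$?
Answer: $3 \sqrt{4773} \approx 207.26$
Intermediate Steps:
$\sqrt{P + I{\left(170,-100 \right)}} = \sqrt{42787 + 170} = \sqrt{42957} = 3 \sqrt{4773}$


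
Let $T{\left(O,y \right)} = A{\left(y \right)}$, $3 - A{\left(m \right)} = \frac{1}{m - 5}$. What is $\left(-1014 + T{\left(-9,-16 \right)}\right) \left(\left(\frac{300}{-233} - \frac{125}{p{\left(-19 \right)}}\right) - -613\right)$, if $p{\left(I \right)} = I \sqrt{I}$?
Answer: $- \frac{3025890670}{4893} + \frac{2653750 i \sqrt{19}}{7581} \approx -6.1841 \cdot 10^{5} + 1525.8 i$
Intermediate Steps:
$A{\left(m \right)} = 3 - \frac{1}{-5 + m}$ ($A{\left(m \right)} = 3 - \frac{1}{m - 5} = 3 - \frac{1}{-5 + m}$)
$T{\left(O,y \right)} = \frac{-16 + 3 y}{-5 + y}$
$p{\left(I \right)} = I^{\frac{3}{2}}$
$\left(-1014 + T{\left(-9,-16 \right)}\right) \left(\left(\frac{300}{-233} - \frac{125}{p{\left(-19 \right)}}\right) - -613\right) = \left(-1014 + \frac{-16 + 3 \left(-16\right)}{-5 - 16}\right) \left(\left(\frac{300}{-233} - \frac{125}{\left(-19\right)^{\frac{3}{2}}}\right) - -613\right) = \left(-1014 + \frac{-16 - 48}{-21}\right) \left(\left(300 \left(- \frac{1}{233}\right) - \frac{125}{\left(-19\right) i \sqrt{19}}\right) + 613\right) = \left(-1014 - - \frac{64}{21}\right) \left(\left(- \frac{300}{233} - 125 \frac{i \sqrt{19}}{361}\right) + 613\right) = \left(-1014 + \frac{64}{21}\right) \left(\left(- \frac{300}{233} - \frac{125 i \sqrt{19}}{361}\right) + 613\right) = - \frac{21230 \left(\frac{142529}{233} - \frac{125 i \sqrt{19}}{361}\right)}{21} = - \frac{3025890670}{4893} + \frac{2653750 i \sqrt{19}}{7581}$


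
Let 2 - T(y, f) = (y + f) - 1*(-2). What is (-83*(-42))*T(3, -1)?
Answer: -6972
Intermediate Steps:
T(y, f) = -f - y (T(y, f) = 2 - ((y + f) - 1*(-2)) = 2 - ((f + y) + 2) = 2 - (2 + f + y) = 2 + (-2 - f - y) = -f - y)
(-83*(-42))*T(3, -1) = (-83*(-42))*(-1*(-1) - 1*3) = 3486*(1 - 3) = 3486*(-2) = -6972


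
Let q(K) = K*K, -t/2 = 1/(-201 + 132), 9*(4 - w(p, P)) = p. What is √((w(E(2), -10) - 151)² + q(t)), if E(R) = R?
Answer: √928725661/207 ≈ 147.22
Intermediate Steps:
w(p, P) = 4 - p/9
t = 2/69 (t = -2/(-201 + 132) = -2/(-69) = -2*(-1/69) = 2/69 ≈ 0.028986)
q(K) = K²
√((w(E(2), -10) - 151)² + q(t)) = √(((4 - ⅑*2) - 151)² + (2/69)²) = √(((4 - 2/9) - 151)² + 4/4761) = √((34/9 - 151)² + 4/4761) = √((-1325/9)² + 4/4761) = √(1755625/81 + 4/4761) = √(928725661/42849) = √928725661/207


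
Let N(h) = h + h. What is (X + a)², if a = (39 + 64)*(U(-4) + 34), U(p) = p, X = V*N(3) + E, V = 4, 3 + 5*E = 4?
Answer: 242456041/25 ≈ 9.6982e+6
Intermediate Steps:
E = ⅕ (E = -⅗ + (⅕)*4 = -⅗ + ⅘ = ⅕ ≈ 0.20000)
N(h) = 2*h
X = 121/5 (X = 4*(2*3) + ⅕ = 4*6 + ⅕ = 24 + ⅕ = 121/5 ≈ 24.200)
a = 3090 (a = (39 + 64)*(-4 + 34) = 103*30 = 3090)
(X + a)² = (121/5 + 3090)² = (15571/5)² = 242456041/25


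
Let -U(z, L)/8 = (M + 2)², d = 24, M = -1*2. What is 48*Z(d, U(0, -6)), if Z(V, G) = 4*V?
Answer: 4608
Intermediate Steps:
M = -2
U(z, L) = 0 (U(z, L) = -8*(-2 + 2)² = -8*0² = -8*0 = 0)
48*Z(d, U(0, -6)) = 48*(4*24) = 48*96 = 4608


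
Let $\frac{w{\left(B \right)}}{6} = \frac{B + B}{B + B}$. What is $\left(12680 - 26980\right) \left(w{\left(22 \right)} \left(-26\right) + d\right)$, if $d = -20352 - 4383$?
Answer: $355941300$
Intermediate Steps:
$w{\left(B \right)} = 6$ ($w{\left(B \right)} = 6 \frac{B + B}{B + B} = 6 \frac{2 B}{2 B} = 6 \cdot 2 B \frac{1}{2 B} = 6 \cdot 1 = 6$)
$d = -24735$ ($d = -20352 - 4383 = -24735$)
$\left(12680 - 26980\right) \left(w{\left(22 \right)} \left(-26\right) + d\right) = \left(12680 - 26980\right) \left(6 \left(-26\right) - 24735\right) = - 14300 \left(-156 - 24735\right) = \left(-14300\right) \left(-24891\right) = 355941300$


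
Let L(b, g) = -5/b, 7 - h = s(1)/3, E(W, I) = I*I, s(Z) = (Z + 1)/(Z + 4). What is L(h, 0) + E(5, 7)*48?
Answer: 242181/103 ≈ 2351.3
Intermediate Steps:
s(Z) = (1 + Z)/(4 + Z)
E(W, I) = I²
h = 103/15 (h = 7 - (1 + 1)/(4 + 1)/3 = 7 - 2/5/3 = 7 - (⅕)*2/3 = 7 - 2/(5*3) = 7 - 1*2/15 = 7 - 2/15 = 103/15 ≈ 6.8667)
L(h, 0) + E(5, 7)*48 = -5/103/15 + 7²*48 = -5*15/103 + 49*48 = -75/103 + 2352 = 242181/103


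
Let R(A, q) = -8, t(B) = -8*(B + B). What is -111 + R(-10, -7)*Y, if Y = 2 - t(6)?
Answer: -895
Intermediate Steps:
t(B) = -16*B
Y = 98 (Y = 2 - (-16)*6 = 2 - 1*(-96) = 2 + 96 = 98)
-111 + R(-10, -7)*Y = -111 - 8*98 = -111 - 784 = -895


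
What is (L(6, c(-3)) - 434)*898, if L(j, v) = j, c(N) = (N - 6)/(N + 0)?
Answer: -384344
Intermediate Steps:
c(N) = (-6 + N)/N
(L(6, c(-3)) - 434)*898 = (6 - 434)*898 = -428*898 = -384344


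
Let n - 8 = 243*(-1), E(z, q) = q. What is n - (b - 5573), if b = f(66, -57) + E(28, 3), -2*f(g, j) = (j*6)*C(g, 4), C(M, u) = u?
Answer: 4651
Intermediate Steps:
n = -235 (n = 8 + 243*(-1) = 8 - 243 = -235)
f(g, j) = -12*j (f(g, j) = -j*6*4/2 = -6*j*4/2 = -12*j)
b = 687 (b = -12*(-57) + 3 = 684 + 3 = 687)
n - (b - 5573) = -235 - (687 - 5573) = -235 - 1*(-4886) = -235 + 4886 = 4651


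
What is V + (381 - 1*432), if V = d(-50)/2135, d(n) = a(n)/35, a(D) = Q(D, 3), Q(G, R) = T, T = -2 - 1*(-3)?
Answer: -3810974/74725 ≈ -51.000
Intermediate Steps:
T = 1 (T = -2 + 3 = 1)
Q(G, R) = 1
a(D) = 1
d(n) = 1/35
V = 1/74725 (V = (1/35)/2135 = (1/35)*(1/2135) = 1/74725 ≈ 1.3382e-5)
V + (381 - 1*432) = 1/74725 + (381 - 1*432) = 1/74725 + (381 - 432) = 1/74725 - 51 = -3810974/74725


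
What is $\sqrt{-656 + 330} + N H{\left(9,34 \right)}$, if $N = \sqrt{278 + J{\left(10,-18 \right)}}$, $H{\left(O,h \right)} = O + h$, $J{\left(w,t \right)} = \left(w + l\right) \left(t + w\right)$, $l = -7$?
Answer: $43 \sqrt{254} + i \sqrt{326} \approx 685.31 + 18.055 i$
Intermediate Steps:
$J{\left(w,t \right)} = \left(-7 + w\right) \left(t + w\right)$ ($J{\left(w,t \right)} = \left(w - 7\right) \left(t + w\right) = \left(-7 + w\right) \left(t + w\right)$)
$N = \sqrt{254}$ ($N = \sqrt{278 - \left(124 - 100\right)} = \sqrt{278 + \left(100 + 126 - 70 - 180\right)} = \sqrt{278 - 24} = \sqrt{254} \approx 15.937$)
$\sqrt{-656 + 330} + N H{\left(9,34 \right)} = \sqrt{-656 + 330} + \sqrt{254} \left(9 + 34\right) = \sqrt{-326} + \sqrt{254} \cdot 43 = i \sqrt{326} + 43 \sqrt{254} = 43 \sqrt{254} + i \sqrt{326}$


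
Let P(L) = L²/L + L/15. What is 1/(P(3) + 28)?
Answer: 5/156 ≈ 0.032051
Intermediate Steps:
P(L) = 16*L/15 (P(L) = L + L*(1/15) = L + L/15 = 16*L/15)
1/(P(3) + 28) = 1/((16/15)*3 + 28) = 1/(16/5 + 28) = 1/(156/5) = 5/156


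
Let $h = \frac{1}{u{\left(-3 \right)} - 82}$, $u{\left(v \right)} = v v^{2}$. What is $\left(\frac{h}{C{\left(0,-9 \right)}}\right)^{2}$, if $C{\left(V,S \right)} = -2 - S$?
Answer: $\frac{1}{582169} \approx 1.7177 \cdot 10^{-6}$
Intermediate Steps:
$u{\left(v \right)} = v^{3}$
$h = - \frac{1}{109}$ ($h = \frac{1}{\left(-3\right)^{3} - 82} = \frac{1}{-27 - 82} = \frac{1}{-109} = - \frac{1}{109} \approx -0.0091743$)
$\left(\frac{h}{C{\left(0,-9 \right)}}\right)^{2} = \left(- \frac{1}{109 \left(-2 - -9\right)}\right)^{2} = \left(- \frac{1}{109 \left(-2 + 9\right)}\right)^{2} = \left(- \frac{1}{109 \cdot 7}\right)^{2} = \left(\left(- \frac{1}{109}\right) \frac{1}{7}\right)^{2} = \left(- \frac{1}{763}\right)^{2} = \frac{1}{582169}$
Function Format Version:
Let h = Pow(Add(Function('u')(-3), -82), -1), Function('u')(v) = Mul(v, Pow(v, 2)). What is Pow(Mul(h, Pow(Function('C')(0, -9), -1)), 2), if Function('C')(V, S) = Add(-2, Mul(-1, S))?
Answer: Rational(1, 582169) ≈ 1.7177e-6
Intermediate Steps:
Function('u')(v) = Pow(v, 3)
h = Rational(-1, 109) (h = Pow(Add(Pow(-3, 3), -82), -1) = Pow(Add(-27, -82), -1) = Pow(-109, -1) = Rational(-1, 109) ≈ -0.0091743)
Pow(Mul(h, Pow(Function('C')(0, -9), -1)), 2) = Pow(Mul(Rational(-1, 109), Pow(Add(-2, Mul(-1, -9)), -1)), 2) = Pow(Mul(Rational(-1, 109), Pow(Add(-2, 9), -1)), 2) = Pow(Mul(Rational(-1, 109), Pow(7, -1)), 2) = Pow(Mul(Rational(-1, 109), Rational(1, 7)), 2) = Pow(Rational(-1, 763), 2) = Rational(1, 582169)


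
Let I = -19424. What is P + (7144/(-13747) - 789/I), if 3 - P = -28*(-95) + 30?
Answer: -717615301809/267021728 ≈ -2687.5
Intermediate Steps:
P = -2687 (P = 3 - (-28*(-95) + 30) = 3 - (2660 + 30) = 3 - 1*2690 = 3 - 2690 = -2687)
P + (7144/(-13747) - 789/I) = -2687 + (7144/(-13747) - 789/(-19424)) = -2687 + (7144*(-1/13747) - 789*(-1/19424)) = -2687 + (-7144/13747 + 789/19424) = -2687 - 127918673/267021728 = -717615301809/267021728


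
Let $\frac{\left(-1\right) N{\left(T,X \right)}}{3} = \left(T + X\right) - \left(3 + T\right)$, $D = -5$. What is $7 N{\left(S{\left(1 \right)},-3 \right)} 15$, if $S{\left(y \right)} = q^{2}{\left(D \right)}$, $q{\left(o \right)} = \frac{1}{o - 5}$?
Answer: $1890$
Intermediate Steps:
$q{\left(o \right)} = \frac{1}{-5 + o}$
$S{\left(y \right)} = \frac{1}{100}$ ($S{\left(y \right)} = \left(\frac{1}{-5 - 5}\right)^{2} = \left(\frac{1}{-10}\right)^{2} = \left(- \frac{1}{10}\right)^{2} = \frac{1}{100}$)
$N{\left(T,X \right)} = 9 - 3 X$ ($N{\left(T,X \right)} = - 3 \left(\left(T + X\right) - \left(3 + T\right)\right) = - 3 \left(-3 + X\right) = 9 - 3 X$)
$7 N{\left(S{\left(1 \right)},-3 \right)} 15 = 7 \left(9 - -9\right) 15 = 7 \left(9 + 9\right) 15 = 7 \cdot 18 \cdot 15 = 126 \cdot 15 = 1890$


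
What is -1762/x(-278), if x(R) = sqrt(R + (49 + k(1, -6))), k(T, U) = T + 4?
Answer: 881*I*sqrt(14)/28 ≈ 117.73*I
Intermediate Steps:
k(T, U) = 4 + T
x(R) = sqrt(54 + R) (x(R) = sqrt(R + (49 + (4 + 1))) = sqrt(R + (49 + 5)) = sqrt(R + 54) = sqrt(54 + R))
-1762/x(-278) = -1762/sqrt(54 - 278) = -1762*(-I*sqrt(14)/56) = -(-881)*I*sqrt(14)/28 = 881*I*sqrt(14)/28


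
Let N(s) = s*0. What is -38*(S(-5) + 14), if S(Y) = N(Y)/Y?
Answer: -532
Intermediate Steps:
N(s) = 0
S(Y) = 0 (S(Y) = 0/Y = 0)
-38*(S(-5) + 14) = -38*(0 + 14) = -38*14 = -532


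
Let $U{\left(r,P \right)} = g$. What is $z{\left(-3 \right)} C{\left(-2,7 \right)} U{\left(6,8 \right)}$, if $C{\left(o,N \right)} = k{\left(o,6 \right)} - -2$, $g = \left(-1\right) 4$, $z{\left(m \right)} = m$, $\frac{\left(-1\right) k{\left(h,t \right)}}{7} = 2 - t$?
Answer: $360$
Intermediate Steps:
$k{\left(h,t \right)} = -14 + 7 t$ ($k{\left(h,t \right)} = - 7 \left(2 - t\right) = -14 + 7 t$)
$g = -4$
$U{\left(r,P \right)} = -4$
$C{\left(o,N \right)} = 30$ ($C{\left(o,N \right)} = \left(-14 + 7 \cdot 6\right) - -2 = \left(-14 + 42\right) + 2 = 28 + 2 = 30$)
$z{\left(-3 \right)} C{\left(-2,7 \right)} U{\left(6,8 \right)} = \left(-3\right) 30 \left(-4\right) = \left(-90\right) \left(-4\right) = 360$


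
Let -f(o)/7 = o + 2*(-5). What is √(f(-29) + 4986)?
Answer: √5259 ≈ 72.519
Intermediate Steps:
f(o) = 70 - 7*o (f(o) = -7*(o + 2*(-5)) = -7*(o - 10) = -7*(-10 + o) = 70 - 7*o)
√(f(-29) + 4986) = √((70 - 7*(-29)) + 4986) = √((70 + 203) + 4986) = √(273 + 4986) = √5259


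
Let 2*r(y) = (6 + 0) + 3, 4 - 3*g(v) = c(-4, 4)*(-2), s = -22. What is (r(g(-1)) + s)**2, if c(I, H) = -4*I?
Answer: 1225/4 ≈ 306.25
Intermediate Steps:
g(v) = 12 (g(v) = 4/3 - (-4*(-4))*(-2)/3 = 4/3 - 16*(-2)/3 = 4/3 - 1/3*(-32) = 4/3 + 32/3 = 12)
r(y) = 9/2 (r(y) = ((6 + 0) + 3)/2 = (6 + 3)/2 = (1/2)*9 = 9/2)
(r(g(-1)) + s)**2 = (9/2 - 22)**2 = (-35/2)**2 = 1225/4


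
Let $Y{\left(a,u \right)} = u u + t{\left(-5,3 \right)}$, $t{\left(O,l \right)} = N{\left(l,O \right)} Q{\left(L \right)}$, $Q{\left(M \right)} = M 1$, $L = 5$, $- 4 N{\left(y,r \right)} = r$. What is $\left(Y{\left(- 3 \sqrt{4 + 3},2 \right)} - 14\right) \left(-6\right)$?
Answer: $\frac{45}{2} \approx 22.5$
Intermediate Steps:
$N{\left(y,r \right)} = - \frac{r}{4}$
$Q{\left(M \right)} = M$
$t{\left(O,l \right)} = - \frac{5 O}{4}$ ($t{\left(O,l \right)} = - \frac{O}{4} \cdot 5 = - \frac{5 O}{4}$)
$Y{\left(a,u \right)} = \frac{25}{4} + u^{2}$ ($Y{\left(a,u \right)} = u u - - \frac{25}{4} = u^{2} + \frac{25}{4} = \frac{25}{4} + u^{2}$)
$\left(Y{\left(- 3 \sqrt{4 + 3},2 \right)} - 14\right) \left(-6\right) = \left(\left(\frac{25}{4} + 2^{2}\right) - 14\right) \left(-6\right) = \left(\left(\frac{25}{4} + 4\right) - 14\right) \left(-6\right) = \left(\frac{41}{4} - 14\right) \left(-6\right) = \left(- \frac{15}{4}\right) \left(-6\right) = \frac{45}{2}$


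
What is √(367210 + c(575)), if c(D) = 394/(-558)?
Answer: √3175993183/93 ≈ 605.98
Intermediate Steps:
c(D) = -197/279 (c(D) = 394*(-1/558) = -197/279)
√(367210 + c(575)) = √(367210 - 197/279) = √(102451393/279) = √3175993183/93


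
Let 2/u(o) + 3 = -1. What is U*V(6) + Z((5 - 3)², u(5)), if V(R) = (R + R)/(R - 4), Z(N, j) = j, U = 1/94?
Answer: -41/94 ≈ -0.43617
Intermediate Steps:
u(o) = -½ (u(o) = 2/(-3 - 1) = 2/(-4) = 2*(-¼) = -½)
U = 1/94 ≈ 0.010638
V(R) = 2*R/(-4 + R) (V(R) = (2*R)/(-4 + R) = 2*R/(-4 + R))
U*V(6) + Z((5 - 3)², u(5)) = (2*6/(-4 + 6))/94 - ½ = (2*6/2)/94 - ½ = (2*6*(½))/94 - ½ = (1/94)*6 - ½ = 3/47 - ½ = -41/94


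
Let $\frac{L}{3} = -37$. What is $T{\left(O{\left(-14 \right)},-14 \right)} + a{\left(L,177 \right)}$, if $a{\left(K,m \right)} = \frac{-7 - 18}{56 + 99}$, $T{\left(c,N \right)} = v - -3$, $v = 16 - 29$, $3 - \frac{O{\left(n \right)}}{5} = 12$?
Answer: $- \frac{315}{31} \approx -10.161$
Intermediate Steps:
$L = -111$ ($L = 3 \left(-37\right) = -111$)
$O{\left(n \right)} = -45$ ($O{\left(n \right)} = 15 - 60 = -45$)
$v = -13$
$T{\left(c,N \right)} = -10$ ($T{\left(c,N \right)} = -13 - -3 = -13 + 3 = -10$)
$a{\left(K,m \right)} = - \frac{5}{31}$ ($a{\left(K,m \right)} = - \frac{25}{155} = \left(-25\right) \frac{1}{155} = - \frac{5}{31}$)
$T{\left(O{\left(-14 \right)},-14 \right)} + a{\left(L,177 \right)} = -10 - \frac{5}{31} = - \frac{315}{31}$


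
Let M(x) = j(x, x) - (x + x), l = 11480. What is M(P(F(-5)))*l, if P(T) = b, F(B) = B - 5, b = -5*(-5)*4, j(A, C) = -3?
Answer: -2330440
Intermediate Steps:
b = 100 (b = 25*4 = 100)
F(B) = -5 + B
P(T) = 100
M(x) = -3 - 2*x (M(x) = -3 - (x + x) = -3 - 2*x)
M(P(F(-5)))*l = (-3 - 2*100)*11480 = (-3 - 200)*11480 = -203*11480 = -2330440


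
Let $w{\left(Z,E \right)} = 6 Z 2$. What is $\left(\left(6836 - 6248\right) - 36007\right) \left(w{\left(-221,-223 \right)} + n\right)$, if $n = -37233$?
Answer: $1412686815$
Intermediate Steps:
$w{\left(Z,E \right)} = 12 Z$
$\left(\left(6836 - 6248\right) - 36007\right) \left(w{\left(-221,-223 \right)} + n\right) = \left(\left(6836 - 6248\right) - 36007\right) \left(12 \left(-221\right) - 37233\right) = \left(\left(6836 - 6248\right) - 36007\right) \left(-2652 - 37233\right) = \left(588 - 36007\right) \left(-39885\right) = \left(-35419\right) \left(-39885\right) = 1412686815$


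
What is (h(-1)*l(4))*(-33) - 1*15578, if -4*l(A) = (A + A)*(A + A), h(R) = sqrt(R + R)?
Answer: -15578 + 528*I*sqrt(2) ≈ -15578.0 + 746.71*I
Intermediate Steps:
h(R) = sqrt(2)*sqrt(R) (h(R) = sqrt(2*R) = sqrt(2)*sqrt(R))
l(A) = -A**2 (l(A) = -(A + A)*(A + A)/4 = -2*A*2*A/4 = -A**2)
(h(-1)*l(4))*(-33) - 1*15578 = ((sqrt(2)*sqrt(-1))*(-1*4**2))*(-33) - 1*15578 = ((sqrt(2)*I)*(-1*16))*(-33) - 15578 = ((I*sqrt(2))*(-16))*(-33) - 15578 = -16*I*sqrt(2)*(-33) - 15578 = 528*I*sqrt(2) - 15578 = -15578 + 528*I*sqrt(2)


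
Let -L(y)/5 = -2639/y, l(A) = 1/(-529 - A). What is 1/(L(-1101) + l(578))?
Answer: -406269/4869322 ≈ -0.083434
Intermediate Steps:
L(y) = 13195/y (L(y) = -(-13195)/y = 13195/y)
1/(L(-1101) + l(578)) = 1/(13195/(-1101) - 1/(529 + 578)) = 1/(13195*(-1/1101) - 1/1107) = 1/(-13195/1101 - 1*1/1107) = 1/(-13195/1101 - 1/1107) = 1/(-4869322/406269) = -406269/4869322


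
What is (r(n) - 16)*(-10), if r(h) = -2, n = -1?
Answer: 180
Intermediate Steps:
(r(n) - 16)*(-10) = (-2 - 16)*(-10) = -18*(-10) = 180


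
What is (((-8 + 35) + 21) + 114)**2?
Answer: 26244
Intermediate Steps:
(((-8 + 35) + 21) + 114)**2 = ((27 + 21) + 114)**2 = (48 + 114)**2 = 162**2 = 26244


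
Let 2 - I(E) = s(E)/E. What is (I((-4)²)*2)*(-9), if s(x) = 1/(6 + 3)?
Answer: -287/8 ≈ -35.875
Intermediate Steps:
s(x) = ⅑ (s(x) = 1/9 = ⅑)
I(E) = 2 - 1/(9*E)
(I((-4)²)*2)*(-9) = ((2 - 1/(9*((-4)²)))*2)*(-9) = ((2 - ⅑/16)*2)*(-9) = ((2 - ⅑*1/16)*2)*(-9) = ((2 - 1/144)*2)*(-9) = ((287/144)*2)*(-9) = (287/72)*(-9) = -287/8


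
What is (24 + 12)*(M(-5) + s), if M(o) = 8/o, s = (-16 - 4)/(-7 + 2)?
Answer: 432/5 ≈ 86.400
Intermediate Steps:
s = 4 (s = -20/(-5) = -20*(-⅕) = 4)
(24 + 12)*(M(-5) + s) = (24 + 12)*(8/(-5) + 4) = 36*(8*(-⅕) + 4) = 36*(-8/5 + 4) = 36*(12/5) = 432/5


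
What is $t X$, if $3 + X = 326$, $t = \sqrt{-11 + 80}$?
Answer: $323 \sqrt{69} \approx 2683.0$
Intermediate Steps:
$t = \sqrt{69} \approx 8.3066$
$X = 323$ ($X = -3 + 326 = 323$)
$t X = \sqrt{69} \cdot 323 = 323 \sqrt{69}$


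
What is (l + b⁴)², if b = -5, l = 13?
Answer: 407044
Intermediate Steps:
(l + b⁴)² = (13 + (-5)⁴)² = (13 + 625)² = 638² = 407044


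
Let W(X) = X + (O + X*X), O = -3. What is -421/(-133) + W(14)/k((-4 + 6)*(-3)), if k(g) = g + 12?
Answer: 10019/266 ≈ 37.665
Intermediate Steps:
k(g) = 12 + g
W(X) = -3 + X + X² (W(X) = X + (-3 + X*X) = X + (-3 + X²) = -3 + X + X²)
-421/(-133) + W(14)/k((-4 + 6)*(-3)) = -421/(-133) + (-3 + 14 + 14²)/(12 + (-4 + 6)*(-3)) = -421*(-1/133) + (-3 + 14 + 196)/(12 + 2*(-3)) = 421/133 + 207/(12 - 6) = 421/133 + 207/6 = 421/133 + 207*(⅙) = 421/133 + 69/2 = 10019/266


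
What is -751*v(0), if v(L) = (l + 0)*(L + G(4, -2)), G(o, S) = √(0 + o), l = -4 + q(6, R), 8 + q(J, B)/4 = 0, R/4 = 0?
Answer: 54072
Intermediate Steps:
R = 0 (R = 4*0 = 0)
q(J, B) = -32 (q(J, B) = -32 + 4*0 = -32 + 0 = -32)
l = -36 (l = -4 - 32 = -36)
G(o, S) = √o
v(L) = -72 - 36*L (v(L) = (-36 + 0)*(L + √4) = -36*(L + 2) = -36*(2 + L) = -72 - 36*L)
-751*v(0) = -751*(-72 - 36*0) = -751*(-72 + 0) = -751*(-72) = 54072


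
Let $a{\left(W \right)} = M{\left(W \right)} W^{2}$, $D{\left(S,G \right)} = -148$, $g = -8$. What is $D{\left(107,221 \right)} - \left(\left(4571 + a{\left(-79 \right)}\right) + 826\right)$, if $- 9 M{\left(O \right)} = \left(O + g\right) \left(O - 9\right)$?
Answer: $\frac{15910397}{3} \approx 5.3035 \cdot 10^{6}$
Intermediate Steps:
$M{\left(O \right)} = - \frac{\left(-9 + O\right) \left(-8 + O\right)}{9}$ ($M{\left(O \right)} = - \frac{\left(O - 8\right) \left(O - 9\right)}{9} = - \frac{\left(-8 + O\right) \left(-9 + O\right)}{9} = - \frac{\left(-9 + O\right) \left(-8 + O\right)}{9}$)
$a{\left(W \right)} = W^{2} \left(-8 - \frac{W^{2}}{9} + \frac{17 W}{9}\right)$ ($a{\left(W \right)} = \left(-8 - \frac{W^{2}}{9} + \frac{17 W}{9}\right) W^{2} = W^{2} \left(-8 - \frac{W^{2}}{9} + \frac{17 W}{9}\right)$)
$D{\left(107,221 \right)} - \left(\left(4571 + a{\left(-79 \right)}\right) + 826\right) = -148 - \left(\left(4571 + \frac{\left(-79\right)^{2} \left(-72 - \left(-79\right)^{2} + 17 \left(-79\right)\right)}{9}\right) + 826\right) = -148 - \left(\left(4571 + \frac{1}{9} \cdot 6241 \left(-72 - 6241 - 1343\right)\right) + 826\right) = -148 - \left(\left(4571 + \frac{1}{9} \cdot 6241 \left(-7656\right)\right) + 826\right) = -148 - \left(\left(4571 - \frac{15927032}{3}\right) + 826\right) = -148 - \left(- \frac{15913319}{3} + 826\right) = -148 - - \frac{15910841}{3} = -148 + \frac{15910841}{3} = \frac{15910397}{3}$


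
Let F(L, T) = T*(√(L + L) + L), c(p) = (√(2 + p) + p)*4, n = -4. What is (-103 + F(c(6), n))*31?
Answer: -6169 - 992*√2 - 496*√(3 + √2) ≈ -8614.0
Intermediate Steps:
c(p) = 4*p + 4*√(2 + p) (c(p) = (p + √(2 + p))*4 = 4*p + 4*√(2 + p))
F(L, T) = T*(L + √2*√L) (F(L, T) = T*(√(2*L) + L) = T*(√2*√L + L) = T*(L + √2*√L))
(-103 + F(c(6), n))*31 = (-103 - 4*((4*6 + 4*√(2 + 6)) + √2*√(4*6 + 4*√(2 + 6))))*31 = (-103 - 4*((24 + 4*√8) + √2*√(24 + 4*√8)))*31 = (-103 - 4*((24 + 4*(2*√2)) + √2*√(24 + 4*(2*√2))))*31 = (-103 - 4*((24 + 8*√2) + √2*√(24 + 8*√2)))*31 = (-103 - 4*(24 + 8*√2 + √2*√(24 + 8*√2)))*31 = (-103 + (-96 - 32*√2 - 4*√2*√(24 + 8*√2)))*31 = (-199 - 32*√2 - 4*√2*√(24 + 8*√2))*31 = -6169 - 992*√2 - 124*√2*√(24 + 8*√2)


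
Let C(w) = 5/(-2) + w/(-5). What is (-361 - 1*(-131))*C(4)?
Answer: 759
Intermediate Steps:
C(w) = -5/2 - w/5 (C(w) = 5*(-1/2) + w*(-1/5) = -5/2 - w/5)
(-361 - 1*(-131))*C(4) = (-361 - 1*(-131))*(-5/2 - 1/5*4) = (-361 + 131)*(-5/2 - 4/5) = -230*(-33/10) = 759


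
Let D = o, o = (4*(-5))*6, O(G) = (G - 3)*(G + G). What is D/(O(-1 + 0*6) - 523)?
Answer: 24/103 ≈ 0.23301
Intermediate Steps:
O(G) = 2*G*(-3 + G) (O(G) = (-3 + G)*(2*G) = 2*G*(-3 + G))
o = -120 (o = -20*6 = -120)
D = -120
D/(O(-1 + 0*6) - 523) = -120/(2*(-1 + 0*6)*(-3 + (-1 + 0*6)) - 523) = -120/(2*(-1 + 0)*(-3 + (-1 + 0)) - 523) = -120/(2*(-1)*(-3 - 1) - 523) = -120/(2*(-1)*(-4) - 523) = -120/(8 - 523) = -120/(-515) = -120*(-1/515) = 24/103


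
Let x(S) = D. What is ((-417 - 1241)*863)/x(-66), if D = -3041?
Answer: 1430854/3041 ≈ 470.52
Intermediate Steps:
x(S) = -3041
((-417 - 1241)*863)/x(-66) = ((-417 - 1241)*863)/(-3041) = -1658*863*(-1/3041) = -1430854*(-1/3041) = 1430854/3041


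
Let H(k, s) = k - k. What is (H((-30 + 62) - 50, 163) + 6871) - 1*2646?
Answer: 4225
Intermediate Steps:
H(k, s) = 0
(H((-30 + 62) - 50, 163) + 6871) - 1*2646 = (0 + 6871) - 1*2646 = 6871 - 2646 = 4225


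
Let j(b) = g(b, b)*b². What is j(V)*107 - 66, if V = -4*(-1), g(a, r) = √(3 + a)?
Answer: -66 + 1712*√7 ≈ 4463.5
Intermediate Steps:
V = 4
j(b) = b²*√(3 + b) (j(b) = √(3 + b)*b² = b²*√(3 + b))
j(V)*107 - 66 = (4²*√(3 + 4))*107 - 66 = (16*√7)*107 - 66 = 1712*√7 - 66 = -66 + 1712*√7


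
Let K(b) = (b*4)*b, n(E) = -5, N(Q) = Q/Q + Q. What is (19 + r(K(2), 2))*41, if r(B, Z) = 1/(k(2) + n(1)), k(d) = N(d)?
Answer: 1517/2 ≈ 758.50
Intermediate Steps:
N(Q) = 1 + Q
K(b) = 4*b² (K(b) = (4*b)*b = 4*b²)
k(d) = 1 + d
r(B, Z) = -½ (r(B, Z) = 1/((1 + 2) - 5) = 1/(3 - 5) = 1/(-2) = -½)
(19 + r(K(2), 2))*41 = (19 - ½)*41 = (37/2)*41 = 1517/2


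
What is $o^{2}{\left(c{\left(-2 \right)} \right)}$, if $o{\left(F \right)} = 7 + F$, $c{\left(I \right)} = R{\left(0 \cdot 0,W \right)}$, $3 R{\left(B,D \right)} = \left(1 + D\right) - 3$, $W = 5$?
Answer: $64$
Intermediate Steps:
$R{\left(B,D \right)} = - \frac{2}{3} + \frac{D}{3}$ ($R{\left(B,D \right)} = \frac{\left(1 + D\right) - 3}{3} = \frac{-2 + D}{3} = - \frac{2}{3} + \frac{D}{3}$)
$c{\left(I \right)} = 1$ ($c{\left(I \right)} = - \frac{2}{3} + \frac{1}{3} \cdot 5 = - \frac{2}{3} + \frac{5}{3} = 1$)
$o^{2}{\left(c{\left(-2 \right)} \right)} = \left(7 + 1\right)^{2} = 8^{2} = 64$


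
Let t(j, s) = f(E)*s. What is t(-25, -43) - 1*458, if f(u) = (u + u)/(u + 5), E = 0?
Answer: -458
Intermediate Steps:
f(u) = 2*u/(5 + u) (f(u) = (2*u)/(5 + u) = 2*u/(5 + u))
t(j, s) = 0 (t(j, s) = (2*0/(5 + 0))*s = (2*0/5)*s = (2*0*(⅕))*s = 0*s = 0)
t(-25, -43) - 1*458 = 0 - 1*458 = 0 - 458 = -458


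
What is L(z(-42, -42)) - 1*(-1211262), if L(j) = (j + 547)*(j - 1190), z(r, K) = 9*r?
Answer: 946270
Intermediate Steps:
L(j) = (-1190 + j)*(547 + j) (L(j) = (547 + j)*(-1190 + j) = (-1190 + j)*(547 + j))
L(z(-42, -42)) - 1*(-1211262) = (-650930 + (9*(-42))**2 - 5787*(-42)) - 1*(-1211262) = (-650930 + (-378)**2 - 643*(-378)) + 1211262 = (-650930 + 142884 + 243054) + 1211262 = -264992 + 1211262 = 946270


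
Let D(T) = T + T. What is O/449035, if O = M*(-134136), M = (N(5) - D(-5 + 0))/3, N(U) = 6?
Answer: -715392/449035 ≈ -1.5932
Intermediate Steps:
D(T) = 2*T
M = 16/3 (M = (6 - 2*(-5 + 0))/3 = (6 - 2*(-5))*(⅓) = (6 - 1*(-10))*(⅓) = (6 + 10)*(⅓) = 16*(⅓) = 16/3 ≈ 5.3333)
O = -715392 (O = (16/3)*(-134136) = -715392)
O/449035 = -715392/449035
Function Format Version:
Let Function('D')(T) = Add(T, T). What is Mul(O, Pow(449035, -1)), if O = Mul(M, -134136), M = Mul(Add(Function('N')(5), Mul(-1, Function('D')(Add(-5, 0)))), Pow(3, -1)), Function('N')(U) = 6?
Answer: Rational(-715392, 449035) ≈ -1.5932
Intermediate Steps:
Function('D')(T) = Mul(2, T)
M = Rational(16, 3) (M = Mul(Add(6, Mul(-1, Mul(2, Add(-5, 0)))), Pow(3, -1)) = Mul(Add(6, Mul(-1, Mul(2, -5))), Rational(1, 3)) = Mul(Add(6, Mul(-1, -10)), Rational(1, 3)) = Mul(Add(6, 10), Rational(1, 3)) = Mul(16, Rational(1, 3)) = Rational(16, 3) ≈ 5.3333)
O = -715392 (O = Mul(Rational(16, 3), -134136) = -715392)
Mul(O, Pow(449035, -1)) = Mul(-715392, Pow(449035, -1)) = Mul(-715392, Rational(1, 449035)) = Rational(-715392, 449035)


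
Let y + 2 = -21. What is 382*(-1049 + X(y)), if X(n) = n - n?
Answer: -400718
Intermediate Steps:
y = -23 (y = -2 - 21 = -23)
X(n) = 0
382*(-1049 + X(y)) = 382*(-1049 + 0) = 382*(-1049) = -400718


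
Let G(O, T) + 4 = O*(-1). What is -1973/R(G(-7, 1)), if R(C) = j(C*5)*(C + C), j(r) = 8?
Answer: -1973/48 ≈ -41.104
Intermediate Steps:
G(O, T) = -4 - O (G(O, T) = -4 + O*(-1) = -4 - O)
R(C) = 16*C (R(C) = 8*(C + C) = 8*(2*C) = 16*C)
-1973/R(G(-7, 1)) = -1973*1/(16*(-4 - 1*(-7))) = -1973*1/(16*(-4 + 7)) = -1973/(16*3) = -1973/48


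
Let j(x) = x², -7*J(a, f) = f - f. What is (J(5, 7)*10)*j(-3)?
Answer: 0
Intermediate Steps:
J(a, f) = 0 (J(a, f) = -(f - f)/7 = -⅐*0 = 0)
(J(5, 7)*10)*j(-3) = (0*10)*(-3)² = 0*9 = 0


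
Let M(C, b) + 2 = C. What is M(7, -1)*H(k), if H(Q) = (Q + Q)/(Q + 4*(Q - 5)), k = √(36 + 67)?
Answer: 206/87 + 8*√103/87 ≈ 3.3010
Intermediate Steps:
M(C, b) = -2 + C
k = √103 ≈ 10.149
H(Q) = 2*Q/(-20 + 5*Q) (H(Q) = (2*Q)/(Q + 4*(-5 + Q)) = (2*Q)/(Q + (-20 + 4*Q)) = (2*Q)/(-20 + 5*Q) = 2*Q/(-20 + 5*Q))
M(7, -1)*H(k) = (-2 + 7)*(2*√103/(5*(-4 + √103))) = 5*(2*√103/(5*(-4 + √103))) = 2*√103/(-4 + √103)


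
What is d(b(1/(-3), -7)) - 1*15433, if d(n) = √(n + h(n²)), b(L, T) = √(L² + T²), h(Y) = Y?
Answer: -15433 + √(442 + 3*√442)/3 ≈ -15426.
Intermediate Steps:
d(n) = √(n + n²)
d(b(1/(-3), -7)) - 1*15433 = √(√((1/(-3))² + (-7)²)*(1 + √((1/(-3))² + (-7)²))) - 1*15433 = √(√((-⅓)² + 49)*(1 + √((-⅓)² + 49))) - 15433 = √(√(⅑ + 49)*(1 + √(⅑ + 49))) - 15433 = √(√(442/9)*(1 + √(442/9))) - 15433 = √((√442/3)*(1 + √442/3)) - 15433 = √(√442*(1 + √442/3)/3) - 15433 = √3*442^(¼)*√(1 + √442/3)/3 - 15433 = -15433 + √3*442^(¼)*√(1 + √442/3)/3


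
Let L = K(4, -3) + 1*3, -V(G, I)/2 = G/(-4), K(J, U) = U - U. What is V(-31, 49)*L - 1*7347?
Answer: -14787/2 ≈ -7393.5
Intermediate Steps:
K(J, U) = 0
V(G, I) = G/2 (V(G, I) = -2*G/(-4) = -2*G*(-1)/4 = -(-1)*G/2 = G/2)
L = 3 (L = 0 + 1*3 = 0 + 3 = 3)
V(-31, 49)*L - 1*7347 = ((½)*(-31))*3 - 1*7347 = -31/2*3 - 7347 = -93/2 - 7347 = -14787/2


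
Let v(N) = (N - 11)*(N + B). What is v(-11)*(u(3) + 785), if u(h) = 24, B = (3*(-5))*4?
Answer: 1263658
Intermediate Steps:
B = -60 (B = -15*4 = -60)
v(N) = (-60 + N)*(-11 + N) (v(N) = (N - 11)*(N - 60) = (-11 + N)*(-60 + N) = (-60 + N)*(-11 + N))
v(-11)*(u(3) + 785) = (660 + (-11)² - 71*(-11))*(24 + 785) = (660 + 121 + 781)*809 = 1562*809 = 1263658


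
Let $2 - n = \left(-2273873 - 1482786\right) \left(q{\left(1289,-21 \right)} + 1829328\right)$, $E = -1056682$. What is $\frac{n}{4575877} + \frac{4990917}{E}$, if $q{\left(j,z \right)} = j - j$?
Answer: $\frac{7261666515200009819}{4835246860114} \approx 1.5018 \cdot 10^{6}$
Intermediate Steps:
$q{\left(j,z \right)} = 0$
$n = 6872161495154$ ($n = 2 - \left(-2273873 - 1482786\right) \left(0 + 1829328\right) = 2 - \left(-3756659\right) 1829328 = 2 - -6872161495152 = 2 + 6872161495152 = 6872161495154$)
$\frac{n}{4575877} + \frac{4990917}{E} = \frac{6872161495154}{4575877} + \frac{4990917}{-1056682} = 6872161495154 \cdot \frac{1}{4575877} + 4990917 \left(- \frac{1}{1056682}\right) = \frac{6872161495154}{4575877} - \frac{4990917}{1056682} = \frac{7261666515200009819}{4835246860114}$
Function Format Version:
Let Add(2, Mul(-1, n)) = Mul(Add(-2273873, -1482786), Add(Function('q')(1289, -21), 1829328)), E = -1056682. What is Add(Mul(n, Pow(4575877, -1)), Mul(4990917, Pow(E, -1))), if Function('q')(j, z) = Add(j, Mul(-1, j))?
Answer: Rational(7261666515200009819, 4835246860114) ≈ 1.5018e+6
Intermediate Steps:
Function('q')(j, z) = 0
n = 6872161495154 (n = Add(2, Mul(-1, Mul(Add(-2273873, -1482786), Add(0, 1829328)))) = Add(2, Mul(-1, Mul(-3756659, 1829328))) = Add(2, Mul(-1, -6872161495152)) = Add(2, 6872161495152) = 6872161495154)
Add(Mul(n, Pow(4575877, -1)), Mul(4990917, Pow(E, -1))) = Add(Mul(6872161495154, Pow(4575877, -1)), Mul(4990917, Pow(-1056682, -1))) = Add(Mul(6872161495154, Rational(1, 4575877)), Mul(4990917, Rational(-1, 1056682))) = Add(Rational(6872161495154, 4575877), Rational(-4990917, 1056682)) = Rational(7261666515200009819, 4835246860114)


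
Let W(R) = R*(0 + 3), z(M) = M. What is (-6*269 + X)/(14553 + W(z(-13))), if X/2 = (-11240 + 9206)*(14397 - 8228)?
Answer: -4182851/2419 ≈ -1729.2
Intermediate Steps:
W(R) = 3*R (W(R) = R*3 = 3*R)
X = -25095492 (X = 2*((-11240 + 9206)*(14397 - 8228)) = 2*(-2034*6169) = 2*(-12547746) = -25095492)
(-6*269 + X)/(14553 + W(z(-13))) = (-6*269 - 25095492)/(14553 + 3*(-13)) = (-1614 - 25095492)/(14553 - 39) = -25097106/14514 = -25097106*1/14514 = -4182851/2419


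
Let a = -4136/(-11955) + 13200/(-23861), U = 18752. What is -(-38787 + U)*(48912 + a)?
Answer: 55907638055185592/57051651 ≈ 9.7995e+8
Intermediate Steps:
a = -59116904/285258255 (a = -4136*(-1/11955) + 13200*(-1/23861) = 4136/11955 - 13200/23861 = -59116904/285258255 ≈ -0.20724)
-(-38787 + U)*(48912 + a) = -(-38787 + 18752)*(48912 - 59116904/285258255) = -(-20035)*13952492651656/285258255 = -1*(-55907638055185592/57051651) = 55907638055185592/57051651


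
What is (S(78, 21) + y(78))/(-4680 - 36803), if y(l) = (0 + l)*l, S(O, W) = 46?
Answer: -6130/41483 ≈ -0.14777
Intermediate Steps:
y(l) = l² (y(l) = l*l = l²)
(S(78, 21) + y(78))/(-4680 - 36803) = (46 + 78²)/(-4680 - 36803) = (46 + 6084)/(-41483) = 6130*(-1/41483) = -6130/41483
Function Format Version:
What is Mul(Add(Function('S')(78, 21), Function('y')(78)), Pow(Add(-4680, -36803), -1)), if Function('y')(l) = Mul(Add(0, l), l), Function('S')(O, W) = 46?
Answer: Rational(-6130, 41483) ≈ -0.14777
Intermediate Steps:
Function('y')(l) = Pow(l, 2) (Function('y')(l) = Mul(l, l) = Pow(l, 2))
Mul(Add(Function('S')(78, 21), Function('y')(78)), Pow(Add(-4680, -36803), -1)) = Mul(Add(46, Pow(78, 2)), Pow(Add(-4680, -36803), -1)) = Mul(Add(46, 6084), Pow(-41483, -1)) = Mul(6130, Rational(-1, 41483)) = Rational(-6130, 41483)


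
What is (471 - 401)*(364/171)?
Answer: 25480/171 ≈ 149.01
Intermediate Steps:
(471 - 401)*(364/171) = 70*(364*(1/171)) = 70*(364/171) = 25480/171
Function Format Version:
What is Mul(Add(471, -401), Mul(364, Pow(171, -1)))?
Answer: Rational(25480, 171) ≈ 149.01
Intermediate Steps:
Mul(Add(471, -401), Mul(364, Pow(171, -1))) = Mul(70, Mul(364, Rational(1, 171))) = Mul(70, Rational(364, 171)) = Rational(25480, 171)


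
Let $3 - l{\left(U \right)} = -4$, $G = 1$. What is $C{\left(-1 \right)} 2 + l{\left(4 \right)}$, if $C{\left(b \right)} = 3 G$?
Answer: $13$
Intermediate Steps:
$C{\left(b \right)} = 3$ ($C{\left(b \right)} = 3 \cdot 1 = 3$)
$l{\left(U \right)} = 7$ ($l{\left(U \right)} = 3 - -4 = 3 + 4 = 7$)
$C{\left(-1 \right)} 2 + l{\left(4 \right)} = 3 \cdot 2 + 7 = 6 + 7 = 13$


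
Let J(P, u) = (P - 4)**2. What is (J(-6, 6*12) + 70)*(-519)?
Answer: -88230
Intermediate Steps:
J(P, u) = (-4 + P)**2
(J(-6, 6*12) + 70)*(-519) = ((-4 - 6)**2 + 70)*(-519) = ((-10)**2 + 70)*(-519) = (100 + 70)*(-519) = 170*(-519) = -88230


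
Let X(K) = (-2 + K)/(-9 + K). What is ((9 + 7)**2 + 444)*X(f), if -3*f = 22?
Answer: 400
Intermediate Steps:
f = -22/3 (f = -1/3*22 = -22/3 ≈ -7.3333)
X(K) = (-2 + K)/(-9 + K)
((9 + 7)**2 + 444)*X(f) = ((9 + 7)**2 + 444)*((-2 - 22/3)/(-9 - 22/3)) = (16**2 + 444)*(-28/3/(-49/3)) = (256 + 444)*(-3/49*(-28/3)) = 700*(4/7) = 400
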